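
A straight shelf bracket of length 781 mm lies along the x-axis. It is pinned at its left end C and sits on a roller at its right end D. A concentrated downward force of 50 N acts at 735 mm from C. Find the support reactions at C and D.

Taking moments about C: D_y·781 − 50·735 = 0 → D_y = 36750/781 = 47.0551 ≈ 47.06 N.
ΣF_y = 0: C_y + 47.0551 − 50 = 0 → C_y = 2.945 N.
ΣF_x = 0: no horizontal applied forces, so C_x = 0.

C_x = 0, C_y = 2.945 N, D_y = 47.06 N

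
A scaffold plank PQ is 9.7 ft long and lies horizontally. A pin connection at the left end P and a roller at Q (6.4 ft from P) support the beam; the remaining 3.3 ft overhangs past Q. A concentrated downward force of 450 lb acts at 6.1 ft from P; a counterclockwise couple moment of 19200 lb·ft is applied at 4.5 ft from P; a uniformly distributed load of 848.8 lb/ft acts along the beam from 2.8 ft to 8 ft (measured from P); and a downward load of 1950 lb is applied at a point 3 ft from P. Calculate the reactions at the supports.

Resultant of the distributed load: 848.8 × 5.2 = 4413.76 lb at 5.4 ft from P.
Moments about P: Q_y·6.4 − 450·6.1 + 19200 − (848.8·5.2)·5.4 − 1950·3 = 0 → Q_y = 13229.304/6.4 = 2067.08 ≈ 2067 lb.
ΣF_y = 0: P_y + 2067.08 − 450 − 848.8·5.2 − 1950 = 0 → P_y = 4747 lb.
ΣF_x = 0: no horizontal applied forces, so P_x = 0.

P_x = 0, P_y = 4747 lb, Q_y = 2067 lb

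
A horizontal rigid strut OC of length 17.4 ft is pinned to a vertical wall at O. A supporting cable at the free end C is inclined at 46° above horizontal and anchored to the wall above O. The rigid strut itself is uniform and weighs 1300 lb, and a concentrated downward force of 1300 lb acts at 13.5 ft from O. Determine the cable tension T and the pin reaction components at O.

ΣM about O: T·sin46°·17.4 − 1300·8.7 − 1300·13.5 = 0 → T = 28860/(17.4·0.71934) = 2305.75 ≈ 2306 lb.
ΣF_x = 0: O_x − T·cos46° = 0 → O_x = 2305.75 × 0.694658 = 1602 lb.
ΣF_y = 0: O_y + T·sin46° − 1300 − 1300 = 0 → O_y = 2600 − 2305.75 × 0.71934 = 941.4 lb.

T = 2306 lb, O_x = 1602 lb, O_y = 941.4 lb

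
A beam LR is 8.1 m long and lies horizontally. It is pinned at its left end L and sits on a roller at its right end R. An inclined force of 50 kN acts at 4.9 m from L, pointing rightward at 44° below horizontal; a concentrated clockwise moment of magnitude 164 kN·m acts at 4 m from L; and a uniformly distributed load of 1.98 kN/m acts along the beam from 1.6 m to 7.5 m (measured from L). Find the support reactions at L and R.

L_x = -35.97 kN, L_y = -1.405 kN, R_y = 47.82 kN

Resultant of the distributed load: 1.98 × 5.9 = 11.682 kN at 4.55 m from L.
Moments about L: R_y·8.1 − 50·sin44°·4.9 − 164 − (1.98·5.9)·4.55 = 0 → R_y = 387.344/8.1 = 47.8202 ≈ 47.82 kN.
ΣF_y = 0: L_y + 47.8202 − 50·sin44° − 1.98·5.9 = 0 → L_y = -1.405 kN.
ΣF_x = 0: L_x + 50·cos44° = 0 → L_x = -35.97 kN.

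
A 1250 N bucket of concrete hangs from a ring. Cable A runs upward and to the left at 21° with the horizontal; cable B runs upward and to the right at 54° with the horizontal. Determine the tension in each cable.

ΣF_x = 0: −T_A·cos21° + T_B·cos54° = 0 → T_B = 1.5883·T_A.
ΣF_y = 0: T_A·sin21° + T_B·sin54° = 1250.
Substitute: T_A·(0.358368 + 1.5883·0.809017) = 1250 → T_A = 760.651 ≈ 760.7 N.
Then T_B = 1.5883 × 760.651 = 1208 N.

T_A = 760.7 N, T_B = 1208 N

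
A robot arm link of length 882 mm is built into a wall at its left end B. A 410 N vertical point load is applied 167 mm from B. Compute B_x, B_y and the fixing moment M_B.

ΣF_x = 0: B_x = 0.
ΣF_y = 0: B_y − 410 = 0 → B_y = 410.0 N.
ΣM about B: M_B − 410·167 = 0 → M_B = 68470 N·mm.

B_x = 0, B_y = 410.0 N, M_B = 68470 N·mm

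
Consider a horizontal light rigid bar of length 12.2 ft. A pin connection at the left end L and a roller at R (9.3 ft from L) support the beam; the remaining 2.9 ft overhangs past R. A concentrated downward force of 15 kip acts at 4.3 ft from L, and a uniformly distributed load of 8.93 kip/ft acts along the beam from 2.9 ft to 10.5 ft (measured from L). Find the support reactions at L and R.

Resultant of the distributed load: 8.93 × 7.6 = 67.868 kip at 6.7 ft from L.
Moments about L: R_y·9.3 − 15·4.3 − (8.93·7.6)·6.7 = 0 → R_y = 519.2156/9.3 = 55.8296 ≈ 55.83 kip.
ΣF_y = 0: L_y + 55.8296 − 15 − 8.93·7.6 = 0 → L_y = 27.04 kip.
ΣF_x = 0: no horizontal applied forces, so L_x = 0.

L_x = 0, L_y = 27.04 kip, R_y = 55.83 kip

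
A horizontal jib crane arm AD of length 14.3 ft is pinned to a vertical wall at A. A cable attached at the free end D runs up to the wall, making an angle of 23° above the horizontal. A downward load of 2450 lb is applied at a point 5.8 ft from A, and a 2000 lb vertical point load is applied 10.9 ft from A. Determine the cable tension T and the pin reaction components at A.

ΣM about A: T·sin23°·14.3 − 2450·5.8 − 2000·10.9 = 0 → T = 36010/(14.3·0.390731) = 6444.8 ≈ 6445 lb.
ΣF_x = 0: A_x − T·cos23° = 0 → A_x = 6444.8 × 0.920505 = 5932 lb.
ΣF_y = 0: A_y + T·sin23° − 2450 − 2000 = 0 → A_y = 4450 − 6444.8 × 0.390731 = 1932 lb.

T = 6445 lb, A_x = 5932 lb, A_y = 1932 lb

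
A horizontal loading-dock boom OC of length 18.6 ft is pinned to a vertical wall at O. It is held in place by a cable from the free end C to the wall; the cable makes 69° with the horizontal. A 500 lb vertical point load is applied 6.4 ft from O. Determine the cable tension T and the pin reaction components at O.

ΣM about O: T·sin69°·18.6 − 500·6.4 = 0 → T = 3200/(18.6·0.93358) = 184.283 ≈ 184.3 lb.
ΣF_x = 0: O_x − T·cos69° = 0 → O_x = 184.283 × 0.358368 = 66.04 lb.
ΣF_y = 0: O_y + T·sin69° − 500 = 0 → O_y = 500 − 184.283 × 0.93358 = 328.0 lb.

T = 184.3 lb, O_x = 66.04 lb, O_y = 328.0 lb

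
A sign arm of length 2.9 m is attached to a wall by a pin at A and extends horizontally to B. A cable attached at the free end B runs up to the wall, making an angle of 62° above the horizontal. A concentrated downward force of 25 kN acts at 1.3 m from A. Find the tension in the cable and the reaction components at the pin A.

T = 12.69 kN, A_x = 5.959 kN, A_y = 13.79 kN

ΣM about A: T·sin62°·2.9 − 25·1.3 = 0 → T = 32.5/(2.9·0.882948) = 12.6926 ≈ 12.69 kN.
ΣF_x = 0: A_x − T·cos62° = 0 → A_x = 12.6926 × 0.469472 = 5.959 kN.
ΣF_y = 0: A_y + T·sin62° − 25 = 0 → A_y = 25 − 12.6926 × 0.882948 = 13.79 kN.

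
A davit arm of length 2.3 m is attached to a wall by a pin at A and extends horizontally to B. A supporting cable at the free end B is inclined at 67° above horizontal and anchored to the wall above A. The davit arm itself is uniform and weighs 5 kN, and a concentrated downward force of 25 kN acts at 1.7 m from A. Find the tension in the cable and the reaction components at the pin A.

T = 22.79 kN, A_x = 8.905 kN, A_y = 9.022 kN

ΣM about A: T·sin67°·2.3 − 5·1.15 − 25·1.7 = 0 → T = 48.25/(2.3·0.920505) = 22.7899 ≈ 22.79 kN.
ΣF_x = 0: A_x − T·cos67° = 0 → A_x = 22.7899 × 0.390731 = 8.905 kN.
ΣF_y = 0: A_y + T·sin67° − 5 − 25 = 0 → A_y = 30 − 22.7899 × 0.920505 = 9.022 kN.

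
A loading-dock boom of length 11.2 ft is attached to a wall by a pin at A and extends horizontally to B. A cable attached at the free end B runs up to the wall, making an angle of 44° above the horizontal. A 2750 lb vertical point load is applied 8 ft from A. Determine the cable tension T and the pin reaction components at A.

T = 2828 lb, A_x = 2034 lb, A_y = 785.7 lb

ΣM about A: T·sin44°·11.2 − 2750·8 = 0 → T = 22000/(11.2·0.694658) = 2827.7 ≈ 2828 lb.
ΣF_x = 0: A_x − T·cos44° = 0 → A_x = 2827.7 × 0.71934 = 2034 lb.
ΣF_y = 0: A_y + T·sin44° − 2750 = 0 → A_y = 2750 − 2827.7 × 0.694658 = 785.7 lb.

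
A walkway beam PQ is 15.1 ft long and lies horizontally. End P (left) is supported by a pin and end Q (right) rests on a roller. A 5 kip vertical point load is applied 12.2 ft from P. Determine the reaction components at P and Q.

P_x = 0, P_y = 0.9603 kip, Q_y = 4.040 kip

ΣM about P: Q_y·15.1 − 5·12.2 = 0 → Q_y = 61/15.1 = 4.03974 ≈ 4.040 kip.
ΣF_y = 0: P_y + 4.03974 − 5 = 0 → P_y = 0.9603 kip.
ΣF_x = 0: no horizontal applied forces, so P_x = 0.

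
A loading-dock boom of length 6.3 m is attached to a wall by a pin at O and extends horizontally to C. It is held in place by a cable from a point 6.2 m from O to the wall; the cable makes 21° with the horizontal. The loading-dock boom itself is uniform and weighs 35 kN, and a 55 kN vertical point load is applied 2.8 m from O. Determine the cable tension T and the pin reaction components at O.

T = 118.9 kN, O_x = 111.0 kN, O_y = 47.38 kN

ΣM about O: T·sin21°·6.2 − 35·3.15 − 55·2.8 = 0 → T = 264.25/(6.2·0.358368) = 118.931 ≈ 118.9 kN.
ΣF_x = 0: O_x − T·cos21° = 0 → O_x = 118.931 × 0.93358 = 111.0 kN.
ΣF_y = 0: O_y + T·sin21° − 35 − 55 = 0 → O_y = 90 − 118.931 × 0.358368 = 47.38 kN.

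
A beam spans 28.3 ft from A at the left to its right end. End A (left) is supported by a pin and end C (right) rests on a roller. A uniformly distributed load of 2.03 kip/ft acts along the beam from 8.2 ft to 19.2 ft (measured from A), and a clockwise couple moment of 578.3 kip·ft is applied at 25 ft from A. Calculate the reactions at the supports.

A_x = 0, A_y = -8.915 kip, C_y = 31.24 kip

Resultant of the distributed load: 2.03 × 11 = 22.33 kip at 13.7 ft from A.
Taking moments about A: C_y·28.3 − (2.03·11)·13.7 − 578.3 = 0 → C_y = 884.221/28.3 = 31.2446 ≈ 31.24 kip.
ΣF_y = 0: A_y + 31.2446 − 2.03·11 = 0 → A_y = -8.915 kip.
ΣF_x = 0: no horizontal applied forces, so A_x = 0.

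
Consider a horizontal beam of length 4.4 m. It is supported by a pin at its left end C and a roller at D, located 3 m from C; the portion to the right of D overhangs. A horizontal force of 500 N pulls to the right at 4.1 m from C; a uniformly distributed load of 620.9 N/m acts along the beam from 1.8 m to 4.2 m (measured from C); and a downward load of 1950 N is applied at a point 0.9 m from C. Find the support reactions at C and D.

C_x = -500.0 N, C_y = 1365 N, D_y = 2075 N

Resultant of the distributed load: 620.9 × 2.4 = 1490.16 N at 3 m from C.
Taking moments about C: D_y·3 − (620.9·2.4)·3 − 1950·0.9 = 0 → D_y = 6225.48/3 = 2075.16 ≈ 2075 N.
ΣF_y = 0: C_y + 2075.16 − 620.9·2.4 − 1950 = 0 → C_y = 1365 N.
ΣF_x = 0: C_x + 500 = 0 → C_x = -500.0 N.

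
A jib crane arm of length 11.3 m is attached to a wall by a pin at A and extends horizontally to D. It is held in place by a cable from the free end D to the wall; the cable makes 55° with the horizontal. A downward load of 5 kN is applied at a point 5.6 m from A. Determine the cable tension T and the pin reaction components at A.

ΣM about A: T·sin55°·11.3 − 5·5.6 = 0 → T = 28/(11.3·0.819152) = 3.02493 ≈ 3.025 kN.
ΣF_x = 0: A_x − T·cos55° = 0 → A_x = 3.02493 × 0.573576 = 1.735 kN.
ΣF_y = 0: A_y + T·sin55° − 5 = 0 → A_y = 5 − 3.02493 × 0.819152 = 2.522 kN.

T = 3.025 kN, A_x = 1.735 kN, A_y = 2.522 kN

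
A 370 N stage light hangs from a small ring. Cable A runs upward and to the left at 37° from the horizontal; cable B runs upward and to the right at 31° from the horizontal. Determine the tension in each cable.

T_A = 342.1 N, T_B = 318.7 N

ΣF_x = 0: −T_A·cos37° + T_B·cos31° = 0 → T_B = 0.931715·T_A.
ΣF_y = 0: T_A·sin37° + T_B·sin31° = 370.
Substitute: T_A·(0.601815 + 0.931715·0.515038) = 370 → T_A = 342.059 ≈ 342.1 N.
Then T_B = 0.931715 × 342.059 = 318.7 N.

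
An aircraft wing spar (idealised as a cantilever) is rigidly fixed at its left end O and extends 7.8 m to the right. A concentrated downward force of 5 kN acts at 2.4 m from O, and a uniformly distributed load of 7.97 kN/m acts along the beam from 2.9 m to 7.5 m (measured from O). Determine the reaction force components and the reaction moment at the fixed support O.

O_x = 0, O_y = 41.66 kN, M_O = 202.6 kN·m

Resultant of the distributed load: 7.97 × 4.6 = 36.662 kN at 5.2 m from O.
ΣF_x = 0: O_x = 0.
ΣF_y = 0: O_y − 5 − 7.97·4.6 = 0 → O_y = 41.66 kN.
ΣM about O: M_O − 5·2.4 − (7.97·4.6)·5.2 = 0 → M_O = 202.6 kN·m.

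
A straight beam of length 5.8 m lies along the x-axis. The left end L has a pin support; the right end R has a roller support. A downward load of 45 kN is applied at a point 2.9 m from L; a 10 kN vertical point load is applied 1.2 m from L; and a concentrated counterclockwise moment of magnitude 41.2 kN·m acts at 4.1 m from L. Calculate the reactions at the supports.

Moments about L: R_y·5.8 − 45·2.9 − 10·1.2 + 41.2 = 0 → R_y = 101.3/5.8 = 17.4655 ≈ 17.47 kN.
ΣF_y = 0: L_y + 17.4655 − 45 − 10 = 0 → L_y = 37.53 kN.
ΣF_x = 0: no horizontal applied forces, so L_x = 0.

L_x = 0, L_y = 37.53 kN, R_y = 17.47 kN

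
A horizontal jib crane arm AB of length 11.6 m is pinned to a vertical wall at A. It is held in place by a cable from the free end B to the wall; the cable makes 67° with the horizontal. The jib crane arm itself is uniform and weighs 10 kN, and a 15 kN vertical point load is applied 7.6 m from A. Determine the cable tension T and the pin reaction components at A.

ΣM about A: T·sin67°·11.6 − 10·5.8 − 15·7.6 = 0 → T = 172/(11.6·0.920505) = 16.1081 ≈ 16.11 kN.
ΣF_x = 0: A_x − T·cos67° = 0 → A_x = 16.1081 × 0.390731 = 6.294 kN.
ΣF_y = 0: A_y + T·sin67° − 10 − 15 = 0 → A_y = 25 − 16.1081 × 0.920505 = 10.17 kN.

T = 16.11 kN, A_x = 6.294 kN, A_y = 10.17 kN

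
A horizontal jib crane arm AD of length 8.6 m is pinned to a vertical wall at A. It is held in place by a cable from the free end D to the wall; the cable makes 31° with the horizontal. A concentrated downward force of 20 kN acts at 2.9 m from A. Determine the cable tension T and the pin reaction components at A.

ΣM about A: T·sin31°·8.6 − 20·2.9 = 0 → T = 58/(8.6·0.515038) = 13.0945 ≈ 13.09 kN.
ΣF_x = 0: A_x − T·cos31° = 0 → A_x = 13.0945 × 0.857167 = 11.22 kN.
ΣF_y = 0: A_y + T·sin31° − 20 = 0 → A_y = 20 − 13.0945 × 0.515038 = 13.26 kN.

T = 13.09 kN, A_x = 11.22 kN, A_y = 13.26 kN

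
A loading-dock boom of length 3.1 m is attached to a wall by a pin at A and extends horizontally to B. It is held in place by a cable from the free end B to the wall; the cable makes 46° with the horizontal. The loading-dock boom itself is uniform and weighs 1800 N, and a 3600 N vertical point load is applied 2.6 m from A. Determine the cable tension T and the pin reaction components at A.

ΣM about A: T·sin46°·3.1 − 1800·1.55 − 3600·2.6 = 0 → T = 12150/(3.1·0.71934) = 5448.54 ≈ 5449 N.
ΣF_x = 0: A_x − T·cos46° = 0 → A_x = 5448.54 × 0.694658 = 3785 N.
ΣF_y = 0: A_y + T·sin46° − 1800 − 3600 = 0 → A_y = 5400 − 5448.54 × 0.71934 = 1481 N.

T = 5449 N, A_x = 3785 N, A_y = 1481 N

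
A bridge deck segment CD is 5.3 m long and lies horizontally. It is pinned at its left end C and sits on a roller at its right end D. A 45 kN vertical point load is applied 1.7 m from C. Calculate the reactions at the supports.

C_x = 0, C_y = 30.57 kN, D_y = 14.43 kN

ΣM about C: D_y·5.3 − 45·1.7 = 0 → D_y = 76.5/5.3 = 14.434 ≈ 14.43 kN.
ΣF_y = 0: C_y + 14.434 − 45 = 0 → C_y = 30.57 kN.
ΣF_x = 0: no horizontal applied forces, so C_x = 0.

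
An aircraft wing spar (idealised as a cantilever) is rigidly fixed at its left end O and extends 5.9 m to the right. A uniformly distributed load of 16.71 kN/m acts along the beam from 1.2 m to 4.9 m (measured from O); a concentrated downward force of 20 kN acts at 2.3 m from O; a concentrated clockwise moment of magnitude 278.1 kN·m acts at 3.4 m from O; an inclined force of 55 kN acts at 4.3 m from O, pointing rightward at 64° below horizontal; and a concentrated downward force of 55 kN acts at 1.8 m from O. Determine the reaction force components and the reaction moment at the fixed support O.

Resultant of the distributed load: 16.71 × 3.7 = 61.827 kN at 3.05 m from O.
ΣF_x = 0: O_x + 55·cos64° = 0 → O_x = -24.11 kN.
ΣF_y = 0: O_y − 16.71·3.7 − 20 − 55·sin64° − 55 = 0 → O_y = 186.3 kN.
ΣM about O: M_O − (16.71·3.7)·3.05 − 20·2.3 − 278.1 − 55·sin64°·4.3 − 55·1.8 = 0 → M_O = 824.2 kN·m.

O_x = -24.11 kN, O_y = 186.3 kN, M_O = 824.2 kN·m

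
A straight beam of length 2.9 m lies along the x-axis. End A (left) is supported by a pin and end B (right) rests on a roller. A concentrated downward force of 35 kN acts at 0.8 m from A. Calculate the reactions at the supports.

A_x = 0, A_y = 25.34 kN, B_y = 9.655 kN

ΣM about A: B_y·2.9 − 35·0.8 = 0 → B_y = 28/2.9 = 9.65517 ≈ 9.655 kN.
ΣF_y = 0: A_y + 9.65517 − 35 = 0 → A_y = 25.34 kN.
ΣF_x = 0: no horizontal applied forces, so A_x = 0.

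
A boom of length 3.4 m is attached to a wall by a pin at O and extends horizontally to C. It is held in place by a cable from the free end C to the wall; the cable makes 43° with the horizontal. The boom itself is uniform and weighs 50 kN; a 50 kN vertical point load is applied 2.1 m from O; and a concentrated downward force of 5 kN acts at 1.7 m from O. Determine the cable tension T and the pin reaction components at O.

ΣM about O: T·sin43°·3.4 − 50·1.7 − 50·2.1 − 5·1.7 = 0 → T = 198.5/(3.4·0.681998) = 85.6049 ≈ 85.60 kN.
ΣF_x = 0: O_x − T·cos43° = 0 → O_x = 85.6049 × 0.731354 = 62.61 kN.
ΣF_y = 0: O_y + T·sin43° − 50 − 50 − 5 = 0 → O_y = 105 − 85.6049 × 0.681998 = 46.62 kN.

T = 85.60 kN, O_x = 62.61 kN, O_y = 46.62 kN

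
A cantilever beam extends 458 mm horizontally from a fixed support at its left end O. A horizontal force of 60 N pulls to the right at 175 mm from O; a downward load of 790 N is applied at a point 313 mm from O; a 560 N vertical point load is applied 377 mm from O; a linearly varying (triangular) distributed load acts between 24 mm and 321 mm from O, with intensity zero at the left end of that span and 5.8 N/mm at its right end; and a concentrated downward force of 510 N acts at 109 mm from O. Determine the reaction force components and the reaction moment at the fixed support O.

O_x = -60.00 N, O_y = 2721 N, M_O = 705200 N·mm

Resultant of the triangular load: ½ × 5.8 × 297 = 861.3 N, acting at 222 mm from O (one-third of the span from the peak).
ΣF_x = 0: O_x + 60 = 0 → O_x = -60.00 N.
ΣF_y = 0: O_y − 790 − 560 − ½·5.8·297 − 510 = 0 → O_y = 2721 N.
ΣM about O: M_O − 790·313 − 560·377 − (½·5.8·297)·222 − 510·109 = 0 → M_O = 705200 N·mm.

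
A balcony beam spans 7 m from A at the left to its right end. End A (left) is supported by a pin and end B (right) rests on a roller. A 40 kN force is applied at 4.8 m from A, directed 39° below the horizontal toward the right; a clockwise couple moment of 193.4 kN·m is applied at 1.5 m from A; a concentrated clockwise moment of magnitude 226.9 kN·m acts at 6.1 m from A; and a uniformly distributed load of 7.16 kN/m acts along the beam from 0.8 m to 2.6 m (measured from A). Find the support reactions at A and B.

Resultant of the distributed load: 7.16 × 1.8 = 12.888 kN at 1.7 m from A.
ΣM about A: B_y·7 − 40·sin39°·4.8 − 193.4 − 226.9 − (7.16·1.8)·1.7 = 0 → B_y = 563.039/7 = 80.4341 ≈ 80.43 kN.
ΣF_y = 0: A_y + 80.4341 − 40·sin39° − 7.16·1.8 = 0 → A_y = -42.37 kN.
ΣF_x = 0: A_x + 40·cos39° = 0 → A_x = -31.09 kN.

A_x = -31.09 kN, A_y = -42.37 kN, B_y = 80.43 kN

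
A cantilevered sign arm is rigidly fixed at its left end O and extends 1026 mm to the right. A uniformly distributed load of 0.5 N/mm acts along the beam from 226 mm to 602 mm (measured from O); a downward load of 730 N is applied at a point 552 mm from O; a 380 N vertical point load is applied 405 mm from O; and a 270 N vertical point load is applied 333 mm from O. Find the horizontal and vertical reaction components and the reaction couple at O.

O_x = 0, O_y = 1568 N, M_O = 724600 N·mm

Resultant of the distributed load: 0.5 × 376 = 188 N at 414 mm from O.
ΣF_x = 0: O_x = 0.
ΣF_y = 0: O_y − 0.5·376 − 730 − 380 − 270 = 0 → O_y = 1568 N.
ΣM about O: M_O − (0.5·376)·414 − 730·552 − 380·405 − 270·333 = 0 → M_O = 724600 N·mm.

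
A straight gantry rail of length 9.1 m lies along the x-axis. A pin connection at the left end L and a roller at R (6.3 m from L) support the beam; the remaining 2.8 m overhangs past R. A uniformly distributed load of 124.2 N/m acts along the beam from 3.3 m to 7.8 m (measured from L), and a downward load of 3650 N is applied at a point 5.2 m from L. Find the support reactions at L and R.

Resultant of the distributed load: 124.2 × 4.5 = 558.9 N at 5.55 m from L.
Taking moments about L: R_y·6.3 − (124.2·4.5)·5.55 − 3650·5.2 = 0 → R_y = 22081.895/6.3 = 3505.06 ≈ 3505 N.
ΣF_y = 0: L_y + 3505.06 − 124.2·4.5 − 3650 = 0 → L_y = 703.8 N.
ΣF_x = 0: no horizontal applied forces, so L_x = 0.

L_x = 0, L_y = 703.8 N, R_y = 3505 N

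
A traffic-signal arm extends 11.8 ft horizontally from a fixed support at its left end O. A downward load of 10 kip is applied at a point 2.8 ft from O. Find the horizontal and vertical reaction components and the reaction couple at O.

O_x = 0, O_y = 10.00 kip, M_O = 28.00 kip·ft

ΣF_x = 0: O_x = 0.
ΣF_y = 0: O_y − 10 = 0 → O_y = 10.00 kip.
ΣM about O: M_O − 10·2.8 = 0 → M_O = 28.00 kip·ft.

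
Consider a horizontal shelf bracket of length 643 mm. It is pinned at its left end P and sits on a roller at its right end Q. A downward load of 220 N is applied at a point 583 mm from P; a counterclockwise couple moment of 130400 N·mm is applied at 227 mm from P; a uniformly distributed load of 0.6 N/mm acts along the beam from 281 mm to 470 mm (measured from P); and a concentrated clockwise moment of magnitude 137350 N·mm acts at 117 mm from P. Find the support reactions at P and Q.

P_x = 0, P_y = 56.90 N, Q_y = 276.5 N

Resultant of the distributed load: 0.6 × 189 = 113.4 N at 375.5 mm from P.
Taking moments about P: Q_y·643 − 220·583 + 130400 − (0.6·189)·375.5 − 137350 = 0 → Q_y = 177791.7/643 = 276.503 ≈ 276.5 N.
ΣF_y = 0: P_y + 276.503 − 220 − 0.6·189 = 0 → P_y = 56.90 N.
ΣF_x = 0: no horizontal applied forces, so P_x = 0.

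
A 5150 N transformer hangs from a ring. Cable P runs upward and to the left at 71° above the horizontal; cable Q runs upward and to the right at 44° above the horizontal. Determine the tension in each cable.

T_P = 4088 N, T_Q = 1850 N

ΣF_x = 0: −T_P·cos71° + T_Q·cos44° = 0 → T_Q = 0.452593·T_P.
ΣF_y = 0: T_P·sin71° + T_Q·sin44° = 5150.
Substitute: T_P·(0.945519 + 0.452593·0.694658) = 5150 → T_P = 4087.57 ≈ 4088 N.
Then T_Q = 0.452593 × 4087.57 = 1850 N.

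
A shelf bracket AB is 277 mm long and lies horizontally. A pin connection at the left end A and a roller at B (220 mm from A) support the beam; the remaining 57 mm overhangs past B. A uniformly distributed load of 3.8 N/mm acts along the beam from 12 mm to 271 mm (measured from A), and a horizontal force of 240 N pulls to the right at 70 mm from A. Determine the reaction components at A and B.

A_x = -240.0 N, A_y = 351.2 N, B_y = 633.0 N

Resultant of the distributed load: 3.8 × 259 = 984.2 N at 141.5 mm from A.
Taking moments about A: B_y·220 − (3.8·259)·141.5 = 0 → B_y = 139264.3/220 = 633.02 ≈ 633.0 N.
ΣF_y = 0: A_y + 633.02 − 3.8·259 = 0 → A_y = 351.2 N.
ΣF_x = 0: A_x + 240 = 0 → A_x = -240.0 N.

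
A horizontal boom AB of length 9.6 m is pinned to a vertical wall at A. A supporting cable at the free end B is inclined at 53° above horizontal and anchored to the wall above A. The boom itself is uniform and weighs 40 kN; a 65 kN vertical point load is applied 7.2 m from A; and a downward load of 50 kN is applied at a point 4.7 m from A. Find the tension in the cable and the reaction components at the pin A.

ΣM about A: T·sin53°·9.6 − 40·4.8 − 65·7.2 − 50·4.7 = 0 → T = 895/(9.6·0.798636) = 116.735 ≈ 116.7 kN.
ΣF_x = 0: A_x − T·cos53° = 0 → A_x = 116.735 × 0.601815 = 70.25 kN.
ΣF_y = 0: A_y + T·sin53° − 40 − 65 − 50 = 0 → A_y = 155 − 116.735 × 0.798636 = 61.77 kN.

T = 116.7 kN, A_x = 70.25 kN, A_y = 61.77 kN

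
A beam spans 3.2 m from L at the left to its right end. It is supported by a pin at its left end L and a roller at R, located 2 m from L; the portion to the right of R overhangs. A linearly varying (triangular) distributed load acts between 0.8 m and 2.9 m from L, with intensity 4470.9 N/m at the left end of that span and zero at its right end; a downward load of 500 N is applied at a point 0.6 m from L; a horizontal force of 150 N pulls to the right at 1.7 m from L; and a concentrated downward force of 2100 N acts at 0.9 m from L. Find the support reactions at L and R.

L_x = -150.0 N, L_y = 2679 N, R_y = 4616 N

Resultant of the triangular load: ½ × 4470.9 × 2.1 = 4694.445 N, acting at 1.5 m from L (one-third of the span from the peak).
Moments about L: R_y·2 − (½·4470.9·2.1)·1.5 − 500·0.6 − 2100·0.9 = 0 → R_y = 9231.6675/2 = 4615.83 ≈ 4616 N.
ΣF_y = 0: L_y + 4615.83 − ½·4470.9·2.1 − 500 − 2100 = 0 → L_y = 2679 N.
ΣF_x = 0: L_x + 150 = 0 → L_x = -150.0 N.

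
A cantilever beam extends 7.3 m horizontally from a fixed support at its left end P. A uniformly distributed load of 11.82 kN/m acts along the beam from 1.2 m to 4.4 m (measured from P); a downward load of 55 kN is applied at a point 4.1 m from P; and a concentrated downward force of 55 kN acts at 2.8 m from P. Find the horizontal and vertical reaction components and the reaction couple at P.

P_x = 0, P_y = 147.8 kN, M_P = 485.4 kN·m

Resultant of the distributed load: 11.82 × 3.2 = 37.824 kN at 2.8 m from P.
ΣF_x = 0: P_x = 0.
ΣF_y = 0: P_y − 11.82·3.2 − 55 − 55 = 0 → P_y = 147.8 kN.
ΣM about P: M_P − (11.82·3.2)·2.8 − 55·4.1 − 55·2.8 = 0 → M_P = 485.4 kN·m.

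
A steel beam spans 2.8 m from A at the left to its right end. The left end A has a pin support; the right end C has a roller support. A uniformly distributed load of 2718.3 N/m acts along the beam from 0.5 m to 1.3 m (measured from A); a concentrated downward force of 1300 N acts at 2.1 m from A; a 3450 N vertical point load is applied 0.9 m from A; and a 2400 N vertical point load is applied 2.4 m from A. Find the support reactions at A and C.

Resultant of the distributed load: 2718.3 × 0.8 = 2174.64 N at 0.9 m from A.
ΣM about A: C_y·2.8 − (2718.3·0.8)·0.9 − 1300·2.1 − 3450·0.9 − 2400·2.4 = 0 → C_y = 13552.176/2.8 = 4840.06 ≈ 4840 N.
ΣF_y = 0: A_y + 4840.06 − 2718.3·0.8 − 1300 − 3450 − 2400 = 0 → A_y = 4485 N.
ΣF_x = 0: no horizontal applied forces, so A_x = 0.

A_x = 0, A_y = 4485 N, C_y = 4840 N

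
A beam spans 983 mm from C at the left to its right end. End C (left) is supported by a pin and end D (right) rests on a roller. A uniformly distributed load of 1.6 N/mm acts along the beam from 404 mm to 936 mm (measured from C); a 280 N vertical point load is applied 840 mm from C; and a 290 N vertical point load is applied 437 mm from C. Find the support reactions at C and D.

C_x = 0, C_y = 472.8 N, D_y = 948.4 N

Resultant of the distributed load: 1.6 × 532 = 851.2 N at 670 mm from C.
ΣM about C: D_y·983 − (1.6·532)·670 − 280·840 − 290·437 = 0 → D_y = 932234/983 = 948.356 ≈ 948.4 N.
ΣF_y = 0: C_y + 948.356 − 1.6·532 − 280 − 290 = 0 → C_y = 472.8 N.
ΣF_x = 0: no horizontal applied forces, so C_x = 0.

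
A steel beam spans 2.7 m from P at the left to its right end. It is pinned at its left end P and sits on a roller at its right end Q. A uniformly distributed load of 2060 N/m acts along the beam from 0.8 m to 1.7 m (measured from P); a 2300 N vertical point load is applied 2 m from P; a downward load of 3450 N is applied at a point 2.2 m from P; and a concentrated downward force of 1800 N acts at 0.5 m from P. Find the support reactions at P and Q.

P_x = 0, P_y = 3698 N, Q_y = 5706 N

Resultant of the distributed load: 2060 × 0.9 = 1854 N at 1.25 m from P.
Moments about P: Q_y·2.7 − (2060·0.9)·1.25 − 2300·2 − 3450·2.2 − 1800·0.5 = 0 → Q_y = 15407.5/2.7 = 5706.48 ≈ 5706 N.
ΣF_y = 0: P_y + 5706.48 − 2060·0.9 − 2300 − 3450 − 1800 = 0 → P_y = 3698 N.
ΣF_x = 0: no horizontal applied forces, so P_x = 0.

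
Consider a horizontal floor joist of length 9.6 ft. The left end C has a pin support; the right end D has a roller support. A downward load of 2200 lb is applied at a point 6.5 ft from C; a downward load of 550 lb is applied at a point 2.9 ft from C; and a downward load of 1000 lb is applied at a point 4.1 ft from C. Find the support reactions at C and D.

ΣM about C: D_y·9.6 − 2200·6.5 − 550·2.9 − 1000·4.1 = 0 → D_y = 19995/9.6 = 2082.81 ≈ 2083 lb.
ΣF_y = 0: C_y + 2082.81 − 2200 − 550 − 1000 = 0 → C_y = 1667 lb.
ΣF_x = 0: no horizontal applied forces, so C_x = 0.

C_x = 0, C_y = 1667 lb, D_y = 2083 lb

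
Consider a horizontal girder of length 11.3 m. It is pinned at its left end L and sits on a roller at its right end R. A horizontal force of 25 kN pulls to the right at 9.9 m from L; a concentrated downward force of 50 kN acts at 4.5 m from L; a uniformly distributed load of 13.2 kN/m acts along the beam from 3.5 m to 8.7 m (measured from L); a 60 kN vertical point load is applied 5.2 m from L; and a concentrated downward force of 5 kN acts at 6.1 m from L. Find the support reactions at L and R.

L_x = -25.00 kN, L_y = 96.37 kN, R_y = 87.27 kN

Resultant of the distributed load: 13.2 × 5.2 = 68.64 kN at 6.1 m from L.
Moments about L: R_y·11.3 − 50·4.5 − (13.2·5.2)·6.1 − 60·5.2 − 5·6.1 = 0 → R_y = 986.204/11.3 = 87.2747 ≈ 87.27 kN.
ΣF_y = 0: L_y + 87.2747 − 50 − 13.2·5.2 − 60 − 5 = 0 → L_y = 96.37 kN.
ΣF_x = 0: L_x + 25 = 0 → L_x = -25.00 kN.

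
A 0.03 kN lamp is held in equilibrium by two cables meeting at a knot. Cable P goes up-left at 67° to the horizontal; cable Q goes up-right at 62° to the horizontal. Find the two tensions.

ΣF_x = 0: −T_P·cos67° + T_Q·cos62° = 0 → T_Q = 0.832279·T_P.
ΣF_y = 0: T_P·sin67° + T_Q·sin62° = 0.03.
Substitute: T_P·(0.920505 + 0.832279·0.882948) = 0.03 → T_P = 0.0181229 ≈ 0.01812 kN.
Then T_Q = 0.832279 × 0.0181229 = 0.01508 kN.

T_P = 0.01812 kN, T_Q = 0.01508 kN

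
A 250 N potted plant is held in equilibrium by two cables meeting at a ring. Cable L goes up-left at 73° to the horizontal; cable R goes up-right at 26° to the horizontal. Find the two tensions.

T_L = 227.5 N, T_R = 74.00 N

ΣF_x = 0: −T_L·cos73° + T_R·cos26° = 0 → T_R = 0.325293·T_L.
ΣF_y = 0: T_L·sin73° + T_R·sin26° = 250.
Substitute: T_L·(0.956305 + 0.325293·0.438371) = 250 → T_L = 227.499 ≈ 227.5 N.
Then T_R = 0.325293 × 227.499 = 74.00 N.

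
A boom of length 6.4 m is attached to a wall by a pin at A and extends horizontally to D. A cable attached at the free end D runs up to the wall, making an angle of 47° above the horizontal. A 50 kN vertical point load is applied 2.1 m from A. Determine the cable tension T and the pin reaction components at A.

T = 22.43 kN, A_x = 15.30 kN, A_y = 33.59 kN

ΣM about A: T·sin47°·6.4 − 50·2.1 = 0 → T = 105/(6.4·0.731354) = 22.4327 ≈ 22.43 kN.
ΣF_x = 0: A_x − T·cos47° = 0 → A_x = 22.4327 × 0.681998 = 15.30 kN.
ΣF_y = 0: A_y + T·sin47° − 50 = 0 → A_y = 50 − 22.4327 × 0.731354 = 33.59 kN.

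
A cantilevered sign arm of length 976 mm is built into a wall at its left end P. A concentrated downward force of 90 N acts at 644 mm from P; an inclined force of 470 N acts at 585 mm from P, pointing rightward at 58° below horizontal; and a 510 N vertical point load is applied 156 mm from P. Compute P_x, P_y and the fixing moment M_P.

ΣF_x = 0: P_x + 470·cos58° = 0 → P_x = -249.1 N.
ΣF_y = 0: P_y − 90 − 470·sin58° − 510 = 0 → P_y = 998.6 N.
ΣM about P: M_P − 90·644 − 470·sin58°·585 − 510·156 = 0 → M_P = 370700 N·mm.

P_x = -249.1 N, P_y = 998.6 N, M_P = 370700 N·mm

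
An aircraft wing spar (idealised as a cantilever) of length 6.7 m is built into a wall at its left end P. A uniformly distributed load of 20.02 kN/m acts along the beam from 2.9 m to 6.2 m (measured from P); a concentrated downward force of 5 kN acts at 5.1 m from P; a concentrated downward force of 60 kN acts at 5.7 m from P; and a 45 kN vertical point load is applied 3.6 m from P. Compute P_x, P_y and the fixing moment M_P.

Resultant of the distributed load: 20.02 × 3.3 = 66.066 kN at 4.55 m from P.
ΣF_x = 0: P_x = 0.
ΣF_y = 0: P_y − 20.02·3.3 − 5 − 60 − 45 = 0 → P_y = 176.1 kN.
ΣM about P: M_P − (20.02·3.3)·4.55 − 5·5.1 − 60·5.7 − 45·3.6 = 0 → M_P = 830.1 kN·m.

P_x = 0, P_y = 176.1 kN, M_P = 830.1 kN·m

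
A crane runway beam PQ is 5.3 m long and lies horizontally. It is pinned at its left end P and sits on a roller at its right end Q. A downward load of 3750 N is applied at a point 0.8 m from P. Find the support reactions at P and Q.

Moments about P: Q_y·5.3 − 3750·0.8 = 0 → Q_y = 3000/5.3 = 566.038 ≈ 566.0 N.
ΣF_y = 0: P_y + 566.038 − 3750 = 0 → P_y = 3184 N.
ΣF_x = 0: no horizontal applied forces, so P_x = 0.

P_x = 0, P_y = 3184 N, Q_y = 566.0 N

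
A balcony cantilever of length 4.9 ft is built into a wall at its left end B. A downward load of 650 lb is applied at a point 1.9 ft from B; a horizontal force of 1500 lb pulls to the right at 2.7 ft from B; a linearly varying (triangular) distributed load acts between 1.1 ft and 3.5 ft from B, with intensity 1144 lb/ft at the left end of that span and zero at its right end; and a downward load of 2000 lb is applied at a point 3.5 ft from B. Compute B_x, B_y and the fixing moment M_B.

B_x = -1500 lb, B_y = 4023 lb, M_B = 10840 lb·ft

Resultant of the triangular load: ½ × 1144 × 2.4 = 1372.8 lb, acting at 1.9 ft from B (one-third of the span from the peak).
ΣF_x = 0: B_x + 1500 = 0 → B_x = -1500 lb.
ΣF_y = 0: B_y − 650 − ½·1144·2.4 − 2000 = 0 → B_y = 4023 lb.
ΣM about B: M_B − 650·1.9 − (½·1144·2.4)·1.9 − 2000·3.5 = 0 → M_B = 10840 lb·ft.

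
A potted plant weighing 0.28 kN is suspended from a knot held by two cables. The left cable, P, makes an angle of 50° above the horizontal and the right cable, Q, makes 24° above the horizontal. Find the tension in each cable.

T_P = 0.2661 kN, T_Q = 0.1872 kN

ΣF_x = 0: −T_P·cos50° + T_Q·cos24° = 0 → T_Q = 0.703619·T_P.
ΣF_y = 0: T_P·sin50° + T_Q·sin24° = 0.28.
Substitute: T_P·(0.766044 + 0.703619·0.406737) = 0.28 → T_P = 0.266101 ≈ 0.2661 kN.
Then T_Q = 0.703619 × 0.266101 = 0.1872 kN.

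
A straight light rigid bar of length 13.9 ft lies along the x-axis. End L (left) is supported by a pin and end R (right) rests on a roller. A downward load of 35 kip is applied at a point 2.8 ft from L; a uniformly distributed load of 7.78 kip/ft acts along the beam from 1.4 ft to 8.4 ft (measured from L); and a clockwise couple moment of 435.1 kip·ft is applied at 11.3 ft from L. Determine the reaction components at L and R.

L_x = 0, L_y = 31.91 kip, R_y = 57.55 kip

Resultant of the distributed load: 7.78 × 7 = 54.46 kip at 4.9 ft from L.
Taking moments about L: R_y·13.9 − 35·2.8 − (7.78·7)·4.9 − 435.1 = 0 → R_y = 799.954/13.9 = 57.5506 ≈ 57.55 kip.
ΣF_y = 0: L_y + 57.5506 − 35 − 7.78·7 = 0 → L_y = 31.91 kip.
ΣF_x = 0: no horizontal applied forces, so L_x = 0.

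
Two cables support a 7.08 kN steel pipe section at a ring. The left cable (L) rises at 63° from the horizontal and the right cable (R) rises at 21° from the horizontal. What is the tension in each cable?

T_L = 6.646 kN, T_R = 3.232 kN

ΣF_x = 0: −T_L·cos63° + T_R·cos21° = 0 → T_R = 0.48629·T_L.
ΣF_y = 0: T_L·sin63° + T_R·sin21° = 7.08.
Substitute: T_L·(0.891007 + 0.48629·0.358368) = 7.08 → T_L = 6.64615 ≈ 6.646 kN.
Then T_R = 0.48629 × 6.64615 = 3.232 kN.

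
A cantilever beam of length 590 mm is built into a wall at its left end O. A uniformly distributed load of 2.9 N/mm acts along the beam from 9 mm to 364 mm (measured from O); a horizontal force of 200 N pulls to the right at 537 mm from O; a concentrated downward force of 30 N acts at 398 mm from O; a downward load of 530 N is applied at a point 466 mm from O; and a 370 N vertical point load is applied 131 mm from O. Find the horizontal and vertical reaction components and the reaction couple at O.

O_x = -200.0 N, O_y = 1960 N, M_O = 499400 N·mm

Resultant of the distributed load: 2.9 × 355 = 1029.5 N at 186.5 mm from O.
ΣF_x = 0: O_x + 200 = 0 → O_x = -200.0 N.
ΣF_y = 0: O_y − 2.9·355 − 30 − 530 − 370 = 0 → O_y = 1960 N.
ΣM about O: M_O − (2.9·355)·186.5 − 30·398 − 530·466 − 370·131 = 0 → M_O = 499400 N·mm.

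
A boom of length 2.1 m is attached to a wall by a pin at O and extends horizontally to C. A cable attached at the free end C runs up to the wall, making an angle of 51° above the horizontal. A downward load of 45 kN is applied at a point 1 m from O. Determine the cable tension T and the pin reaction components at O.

T = 27.57 kN, O_x = 17.35 kN, O_y = 23.57 kN

ΣM about O: T·sin51°·2.1 − 45·1 = 0 → T = 45/(2.1·0.777146) = 27.5734 ≈ 27.57 kN.
ΣF_x = 0: O_x − T·cos51° = 0 → O_x = 27.5734 × 0.62932 = 17.35 kN.
ΣF_y = 0: O_y + T·sin51° − 45 = 0 → O_y = 45 − 27.5734 × 0.777146 = 23.57 kN.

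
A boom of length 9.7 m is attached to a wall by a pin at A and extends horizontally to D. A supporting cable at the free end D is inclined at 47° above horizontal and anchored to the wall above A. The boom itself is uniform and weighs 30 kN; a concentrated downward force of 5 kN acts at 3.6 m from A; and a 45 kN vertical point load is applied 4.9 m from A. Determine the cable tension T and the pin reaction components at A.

ΣM about A: T·sin47°·9.7 − 30·4.85 − 5·3.6 − 45·4.9 = 0 → T = 384/(9.7·0.731354) = 54.1292 ≈ 54.13 kN.
ΣF_x = 0: A_x − T·cos47° = 0 → A_x = 54.1292 × 0.681998 = 36.92 kN.
ΣF_y = 0: A_y + T·sin47° − 30 − 5 − 45 = 0 → A_y = 80 − 54.1292 × 0.731354 = 40.41 kN.

T = 54.13 kN, A_x = 36.92 kN, A_y = 40.41 kN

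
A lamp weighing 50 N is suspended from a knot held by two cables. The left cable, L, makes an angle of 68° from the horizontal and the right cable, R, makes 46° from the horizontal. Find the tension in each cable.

T_L = 38.02 N, T_R = 20.50 N

ΣF_x = 0: −T_L·cos68° + T_R·cos46° = 0 → T_R = 0.539267·T_L.
ΣF_y = 0: T_L·sin68° + T_R·sin46° = 50.
Substitute: T_L·(0.927184 + 0.539267·0.71934) = 50 → T_L = 38.0199 ≈ 38.02 N.
Then T_R = 0.539267 × 38.0199 = 20.50 N.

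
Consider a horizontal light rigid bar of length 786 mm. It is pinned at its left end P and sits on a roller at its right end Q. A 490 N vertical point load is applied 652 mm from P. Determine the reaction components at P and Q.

P_x = 0, P_y = 83.54 N, Q_y = 406.5 N

Taking moments about P: Q_y·786 − 490·652 = 0 → Q_y = 319480/786 = 406.463 ≈ 406.5 N.
ΣF_y = 0: P_y + 406.463 − 490 = 0 → P_y = 83.54 N.
ΣF_x = 0: no horizontal applied forces, so P_x = 0.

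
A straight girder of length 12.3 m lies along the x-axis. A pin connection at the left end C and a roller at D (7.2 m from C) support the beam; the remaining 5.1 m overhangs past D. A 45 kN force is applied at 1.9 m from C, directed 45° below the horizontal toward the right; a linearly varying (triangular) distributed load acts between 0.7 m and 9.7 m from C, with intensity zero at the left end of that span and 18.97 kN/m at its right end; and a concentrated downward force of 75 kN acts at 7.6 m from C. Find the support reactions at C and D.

C_x = -31.82 kN, C_y = 25.18 kN, D_y = 167.0 kN

Resultant of the triangular load: ½ × 18.97 × 9 = 85.365 kN, acting at 6.7 m from C (one-third of the span from the peak).
Moments about C: D_y·7.2 − 45·sin45°·1.9 − (½·18.97·9)·6.7 − 75·7.6 = 0 → D_y = 1202.4/7.2 = 167.0 kN.
ΣF_y = 0: C_y + 167 − 45·sin45° − ½·18.97·9 − 75 = 0 → C_y = 25.18 kN.
ΣF_x = 0: C_x + 45·cos45° = 0 → C_x = -31.82 kN.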